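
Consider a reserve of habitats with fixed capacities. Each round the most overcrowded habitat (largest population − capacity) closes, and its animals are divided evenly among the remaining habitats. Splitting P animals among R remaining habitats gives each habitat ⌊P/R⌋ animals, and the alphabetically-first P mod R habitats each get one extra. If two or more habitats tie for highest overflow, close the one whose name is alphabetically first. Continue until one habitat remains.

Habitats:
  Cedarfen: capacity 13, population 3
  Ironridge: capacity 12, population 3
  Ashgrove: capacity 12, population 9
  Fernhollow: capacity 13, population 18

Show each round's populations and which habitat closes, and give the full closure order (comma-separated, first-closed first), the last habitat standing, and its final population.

Round 1: Ashgrove=9 Cedarfen=3 Fernhollow=18 Ironridge=3 → close Fernhollow (overflow 5)
  18÷3 = 6 each, +1 to first 0
Round 2: Ashgrove=15 Cedarfen=9 Ironridge=9 → close Ashgrove (overflow 3)
  15÷2 = 7 each, +1 to first 1
Round 3: Cedarfen=17 Ironridge=16 → close Cedarfen (overflow 4)
  17÷1 = 17 each, +1 to first 0

Closure order: Fernhollow, Ashgrove, Cedarfen
Last habitat: Ironridge with 33 animals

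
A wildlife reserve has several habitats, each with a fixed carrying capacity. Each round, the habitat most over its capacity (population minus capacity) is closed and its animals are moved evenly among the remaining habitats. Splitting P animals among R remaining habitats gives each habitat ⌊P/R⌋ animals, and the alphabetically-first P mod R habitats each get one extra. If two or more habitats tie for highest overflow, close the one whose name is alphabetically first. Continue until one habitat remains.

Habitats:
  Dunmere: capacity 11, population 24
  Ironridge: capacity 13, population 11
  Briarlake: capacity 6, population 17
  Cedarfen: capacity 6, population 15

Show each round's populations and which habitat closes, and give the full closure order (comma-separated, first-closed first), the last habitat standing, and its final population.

Closure order: Dunmere, Briarlake, Cedarfen
Last habitat: Ironridge with 67 animals

Round 1: Briarlake=17 Cedarfen=15 Dunmere=24 Ironridge=11 → close Dunmere (overflow 13)
  24÷3 = 8 each, +1 to first 0
Round 2: Briarlake=25 Cedarfen=23 Ironridge=19 → close Briarlake (overflow 19)
  25÷2 = 12 each, +1 to first 1
Round 3: Cedarfen=36 Ironridge=31 → close Cedarfen (overflow 30)
  36÷1 = 36 each, +1 to first 0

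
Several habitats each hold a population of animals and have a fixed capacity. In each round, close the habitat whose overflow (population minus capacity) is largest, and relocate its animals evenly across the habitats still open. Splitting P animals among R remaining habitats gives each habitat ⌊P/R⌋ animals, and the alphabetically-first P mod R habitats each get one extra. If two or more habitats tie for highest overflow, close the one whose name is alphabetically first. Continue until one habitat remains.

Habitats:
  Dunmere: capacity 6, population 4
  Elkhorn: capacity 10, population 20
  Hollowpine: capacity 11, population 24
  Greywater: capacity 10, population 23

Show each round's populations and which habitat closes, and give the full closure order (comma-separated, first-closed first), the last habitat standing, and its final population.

Round 1: Dunmere=4 Elkhorn=20 Greywater=23 Hollowpine=24 → close Greywater (overflow 13)
  23÷3 = 7 each, +1 to first 2
Round 2: Dunmere=12 Elkhorn=28 Hollowpine=31 → close Hollowpine (overflow 20)
  31÷2 = 15 each, +1 to first 1
Round 3: Dunmere=28 Elkhorn=43 → close Elkhorn (overflow 33)
  43÷1 = 43 each, +1 to first 0

Closure order: Greywater, Hollowpine, Elkhorn
Last habitat: Dunmere with 71 animals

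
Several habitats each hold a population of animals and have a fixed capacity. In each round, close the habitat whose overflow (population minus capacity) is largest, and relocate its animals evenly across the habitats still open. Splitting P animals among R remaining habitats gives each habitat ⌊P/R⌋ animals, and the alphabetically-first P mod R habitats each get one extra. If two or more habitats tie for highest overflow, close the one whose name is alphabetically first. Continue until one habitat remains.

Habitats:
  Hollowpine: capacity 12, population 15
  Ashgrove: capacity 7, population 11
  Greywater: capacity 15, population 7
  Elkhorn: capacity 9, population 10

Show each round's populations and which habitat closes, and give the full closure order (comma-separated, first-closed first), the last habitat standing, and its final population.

Closure order: Ashgrove, Hollowpine, Elkhorn
Last habitat: Greywater with 43 animals

Round 1: Ashgrove=11 Elkhorn=10 Greywater=7 Hollowpine=15 → close Ashgrove (overflow 4)
  11÷3 = 3 each, +1 to first 2
Round 2: Elkhorn=14 Greywater=11 Hollowpine=18 → close Hollowpine (overflow 6)
  18÷2 = 9 each, +1 to first 0
Round 3: Elkhorn=23 Greywater=20 → close Elkhorn (overflow 14)
  23÷1 = 23 each, +1 to first 0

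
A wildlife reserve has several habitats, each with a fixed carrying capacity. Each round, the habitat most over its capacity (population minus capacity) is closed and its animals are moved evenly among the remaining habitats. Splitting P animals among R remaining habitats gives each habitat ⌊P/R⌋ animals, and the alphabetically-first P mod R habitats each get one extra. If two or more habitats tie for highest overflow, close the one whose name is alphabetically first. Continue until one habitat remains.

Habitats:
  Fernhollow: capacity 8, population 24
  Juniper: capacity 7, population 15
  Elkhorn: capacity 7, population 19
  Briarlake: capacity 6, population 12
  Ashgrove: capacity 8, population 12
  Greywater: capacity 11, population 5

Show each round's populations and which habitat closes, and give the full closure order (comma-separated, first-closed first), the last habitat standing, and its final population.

Round 1: Ashgrove=12 Briarlake=12 Elkhorn=19 Fernhollow=24 Greywater=5 Juniper=15 → close Fernhollow (overflow 16)
  24÷5 = 4 each, +1 to first 4
Round 2: Ashgrove=17 Briarlake=17 Elkhorn=24 Greywater=10 Juniper=19 → close Elkhorn (overflow 17)
  24÷4 = 6 each, +1 to first 0
Round 3: Ashgrove=23 Briarlake=23 Greywater=16 Juniper=25 → close Juniper (overflow 18)
  25÷3 = 8 each, +1 to first 1
Round 4: Ashgrove=32 Briarlake=31 Greywater=24 → close Briarlake (overflow 25)
  31÷2 = 15 each, +1 to first 1
Round 5: Ashgrove=48 Greywater=39 → close Ashgrove (overflow 40)
  48÷1 = 48 each, +1 to first 0

Closure order: Fernhollow, Elkhorn, Juniper, Briarlake, Ashgrove
Last habitat: Greywater with 87 animals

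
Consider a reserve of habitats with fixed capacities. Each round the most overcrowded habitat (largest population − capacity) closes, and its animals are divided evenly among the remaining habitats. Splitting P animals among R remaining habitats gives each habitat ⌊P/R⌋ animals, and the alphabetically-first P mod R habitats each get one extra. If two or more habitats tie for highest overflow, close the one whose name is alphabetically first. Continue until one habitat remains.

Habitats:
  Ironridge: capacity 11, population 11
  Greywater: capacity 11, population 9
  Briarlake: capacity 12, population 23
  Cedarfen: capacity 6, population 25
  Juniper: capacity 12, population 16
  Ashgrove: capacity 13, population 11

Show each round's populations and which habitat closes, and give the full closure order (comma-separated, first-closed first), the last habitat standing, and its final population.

Closure order: Cedarfen, Briarlake, Juniper, Ironridge, Ashgrove
Last habitat: Greywater with 95 animals

Round 1: Ashgrove=11 Briarlake=23 Cedarfen=25 Greywater=9 Ironridge=11 Juniper=16 → close Cedarfen (overflow 19)
  25÷5 = 5 each, +1 to first 0
Round 2: Ashgrove=16 Briarlake=28 Greywater=14 Ironridge=16 Juniper=21 → close Briarlake (overflow 16)
  28÷4 = 7 each, +1 to first 0
Round 3: Ashgrove=23 Greywater=21 Ironridge=23 Juniper=28 → close Juniper (overflow 16)
  28÷3 = 9 each, +1 to first 1
Round 4: Ashgrove=33 Greywater=30 Ironridge=32 → close Ironridge (overflow 21)
  32÷2 = 16 each, +1 to first 0
Round 5: Ashgrove=49 Greywater=46 → close Ashgrove (overflow 36)
  49÷1 = 49 each, +1 to first 0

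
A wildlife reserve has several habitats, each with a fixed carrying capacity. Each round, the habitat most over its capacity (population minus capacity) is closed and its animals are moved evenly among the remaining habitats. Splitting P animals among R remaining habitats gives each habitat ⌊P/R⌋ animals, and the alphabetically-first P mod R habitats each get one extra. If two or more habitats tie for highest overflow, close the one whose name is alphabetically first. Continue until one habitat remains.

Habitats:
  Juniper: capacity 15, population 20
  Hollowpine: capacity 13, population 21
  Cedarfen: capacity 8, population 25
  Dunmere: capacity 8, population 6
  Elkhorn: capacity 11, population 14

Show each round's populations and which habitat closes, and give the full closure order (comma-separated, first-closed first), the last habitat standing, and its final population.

Closure order: Cedarfen, Hollowpine, Juniper, Elkhorn
Last habitat: Dunmere with 86 animals

Round 1: Cedarfen=25 Dunmere=6 Elkhorn=14 Hollowpine=21 Juniper=20 → close Cedarfen (overflow 17)
  25÷4 = 6 each, +1 to first 1
Round 2: Dunmere=13 Elkhorn=20 Hollowpine=27 Juniper=26 → close Hollowpine (overflow 14)
  27÷3 = 9 each, +1 to first 0
Round 3: Dunmere=22 Elkhorn=29 Juniper=35 → close Juniper (overflow 20)
  35÷2 = 17 each, +1 to first 1
Round 4: Dunmere=40 Elkhorn=46 → close Elkhorn (overflow 35)
  46÷1 = 46 each, +1 to first 0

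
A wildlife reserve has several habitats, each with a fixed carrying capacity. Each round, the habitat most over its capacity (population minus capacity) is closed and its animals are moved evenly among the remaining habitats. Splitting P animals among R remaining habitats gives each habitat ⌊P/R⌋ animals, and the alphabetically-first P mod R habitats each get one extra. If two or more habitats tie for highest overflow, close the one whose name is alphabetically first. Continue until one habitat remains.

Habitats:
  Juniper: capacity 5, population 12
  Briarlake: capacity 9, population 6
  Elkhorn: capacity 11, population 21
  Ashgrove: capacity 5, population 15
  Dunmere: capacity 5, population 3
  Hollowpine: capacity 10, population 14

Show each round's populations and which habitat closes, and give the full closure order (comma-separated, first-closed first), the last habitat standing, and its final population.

Round 1: Ashgrove=15 Briarlake=6 Dunmere=3 Elkhorn=21 Hollowpine=14 Juniper=12 → close Ashgrove (overflow 10)
  15÷5 = 3 each, +1 to first 0
Round 2: Briarlake=9 Dunmere=6 Elkhorn=24 Hollowpine=17 Juniper=15 → close Elkhorn (overflow 13)
  24÷4 = 6 each, +1 to first 0
Round 3: Briarlake=15 Dunmere=12 Hollowpine=23 Juniper=21 → close Juniper (overflow 16)
  21÷3 = 7 each, +1 to first 0
Round 4: Briarlake=22 Dunmere=19 Hollowpine=30 → close Hollowpine (overflow 20)
  30÷2 = 15 each, +1 to first 0
Round 5: Briarlake=37 Dunmere=34 → close Dunmere (overflow 29)
  34÷1 = 34 each, +1 to first 0

Closure order: Ashgrove, Elkhorn, Juniper, Hollowpine, Dunmere
Last habitat: Briarlake with 71 animals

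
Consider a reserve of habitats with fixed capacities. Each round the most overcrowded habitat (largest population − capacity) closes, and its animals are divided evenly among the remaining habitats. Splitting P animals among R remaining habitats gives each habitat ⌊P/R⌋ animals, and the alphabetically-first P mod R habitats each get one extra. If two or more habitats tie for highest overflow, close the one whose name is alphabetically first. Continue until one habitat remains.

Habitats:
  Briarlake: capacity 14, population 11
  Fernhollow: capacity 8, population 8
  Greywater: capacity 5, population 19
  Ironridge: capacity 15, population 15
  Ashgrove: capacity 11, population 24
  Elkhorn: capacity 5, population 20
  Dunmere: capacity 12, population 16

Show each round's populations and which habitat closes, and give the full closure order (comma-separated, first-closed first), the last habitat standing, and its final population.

Round 1: Ashgrove=24 Briarlake=11 Dunmere=16 Elkhorn=20 Fernhollow=8 Greywater=19 Ironridge=15 → close Elkhorn (overflow 15)
  20÷6 = 3 each, +1 to first 2
Round 2: Ashgrove=28 Briarlake=15 Dunmere=19 Fernhollow=11 Greywater=22 Ironridge=18 → close Ashgrove (overflow 17)
  28÷5 = 5 each, +1 to first 3
Round 3: Briarlake=21 Dunmere=25 Fernhollow=17 Greywater=27 Ironridge=23 → close Greywater (overflow 22)
  27÷4 = 6 each, +1 to first 3
Round 4: Briarlake=28 Dunmere=32 Fernhollow=24 Ironridge=29 → close Dunmere (overflow 20)
  32÷3 = 10 each, +1 to first 2
Round 5: Briarlake=39 Fernhollow=35 Ironridge=39 → close Fernhollow (overflow 27)
  35÷2 = 17 each, +1 to first 1
Round 6: Briarlake=57 Ironridge=56 → close Briarlake (overflow 43)
  57÷1 = 57 each, +1 to first 0

Closure order: Elkhorn, Ashgrove, Greywater, Dunmere, Fernhollow, Briarlake
Last habitat: Ironridge with 113 animals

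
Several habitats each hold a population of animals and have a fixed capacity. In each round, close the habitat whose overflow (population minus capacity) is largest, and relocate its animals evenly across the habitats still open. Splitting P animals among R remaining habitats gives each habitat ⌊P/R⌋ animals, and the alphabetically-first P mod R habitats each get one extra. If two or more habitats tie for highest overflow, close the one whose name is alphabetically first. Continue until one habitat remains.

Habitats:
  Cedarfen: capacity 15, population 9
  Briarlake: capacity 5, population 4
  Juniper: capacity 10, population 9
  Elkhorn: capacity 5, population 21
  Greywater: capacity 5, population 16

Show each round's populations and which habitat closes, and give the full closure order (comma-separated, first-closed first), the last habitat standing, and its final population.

Round 1: Briarlake=4 Cedarfen=9 Elkhorn=21 Greywater=16 Juniper=9 → close Elkhorn (overflow 16)
  21÷4 = 5 each, +1 to first 1
Round 2: Briarlake=10 Cedarfen=14 Greywater=21 Juniper=14 → close Greywater (overflow 16)
  21÷3 = 7 each, +1 to first 0
Round 3: Briarlake=17 Cedarfen=21 Juniper=21 → close Briarlake (overflow 12)
  17÷2 = 8 each, +1 to first 1
Round 4: Cedarfen=30 Juniper=29 → close Juniper (overflow 19)
  29÷1 = 29 each, +1 to first 0

Closure order: Elkhorn, Greywater, Briarlake, Juniper
Last habitat: Cedarfen with 59 animals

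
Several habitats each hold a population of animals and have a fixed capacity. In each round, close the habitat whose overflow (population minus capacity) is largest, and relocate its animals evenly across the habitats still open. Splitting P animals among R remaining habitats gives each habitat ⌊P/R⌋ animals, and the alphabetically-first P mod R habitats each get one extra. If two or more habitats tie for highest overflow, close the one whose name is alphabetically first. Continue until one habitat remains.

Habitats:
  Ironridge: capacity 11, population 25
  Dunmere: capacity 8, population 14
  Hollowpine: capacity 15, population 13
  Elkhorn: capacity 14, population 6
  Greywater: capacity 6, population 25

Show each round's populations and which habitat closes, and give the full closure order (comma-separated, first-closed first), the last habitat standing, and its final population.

Closure order: Greywater, Ironridge, Dunmere, Hollowpine
Last habitat: Elkhorn with 83 animals

Round 1: Dunmere=14 Elkhorn=6 Greywater=25 Hollowpine=13 Ironridge=25 → close Greywater (overflow 19)
  25÷4 = 6 each, +1 to first 1
Round 2: Dunmere=21 Elkhorn=12 Hollowpine=19 Ironridge=31 → close Ironridge (overflow 20)
  31÷3 = 10 each, +1 to first 1
Round 3: Dunmere=32 Elkhorn=22 Hollowpine=29 → close Dunmere (overflow 24)
  32÷2 = 16 each, +1 to first 0
Round 4: Elkhorn=38 Hollowpine=45 → close Hollowpine (overflow 30)
  45÷1 = 45 each, +1 to first 0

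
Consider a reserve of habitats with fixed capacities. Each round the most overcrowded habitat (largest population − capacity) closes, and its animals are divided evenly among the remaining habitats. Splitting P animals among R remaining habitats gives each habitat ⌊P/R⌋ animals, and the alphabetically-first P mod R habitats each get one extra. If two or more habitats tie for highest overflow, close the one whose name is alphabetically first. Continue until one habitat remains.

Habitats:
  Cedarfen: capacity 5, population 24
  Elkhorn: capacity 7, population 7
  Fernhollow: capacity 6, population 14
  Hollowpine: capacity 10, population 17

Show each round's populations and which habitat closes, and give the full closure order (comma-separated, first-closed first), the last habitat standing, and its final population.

Closure order: Cedarfen, Fernhollow, Hollowpine
Last habitat: Elkhorn with 62 animals

Round 1: Cedarfen=24 Elkhorn=7 Fernhollow=14 Hollowpine=17 → close Cedarfen (overflow 19)
  24÷3 = 8 each, +1 to first 0
Round 2: Elkhorn=15 Fernhollow=22 Hollowpine=25 → close Fernhollow (overflow 16)
  22÷2 = 11 each, +1 to first 0
Round 3: Elkhorn=26 Hollowpine=36 → close Hollowpine (overflow 26)
  36÷1 = 36 each, +1 to first 0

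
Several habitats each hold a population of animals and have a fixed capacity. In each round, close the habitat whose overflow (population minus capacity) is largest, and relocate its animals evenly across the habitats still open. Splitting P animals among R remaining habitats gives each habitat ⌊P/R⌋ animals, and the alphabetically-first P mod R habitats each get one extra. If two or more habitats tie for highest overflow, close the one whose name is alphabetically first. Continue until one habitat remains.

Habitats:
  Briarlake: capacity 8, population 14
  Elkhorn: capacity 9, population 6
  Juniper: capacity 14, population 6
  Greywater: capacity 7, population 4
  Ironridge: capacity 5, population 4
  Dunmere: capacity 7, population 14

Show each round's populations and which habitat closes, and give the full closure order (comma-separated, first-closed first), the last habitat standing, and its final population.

Closure order: Dunmere, Briarlake, Ironridge, Elkhorn, Greywater
Last habitat: Juniper with 48 animals

Round 1: Briarlake=14 Dunmere=14 Elkhorn=6 Greywater=4 Ironridge=4 Juniper=6 → close Dunmere (overflow 7)
  14÷5 = 2 each, +1 to first 4
Round 2: Briarlake=17 Elkhorn=9 Greywater=7 Ironridge=7 Juniper=8 → close Briarlake (overflow 9)
  17÷4 = 4 each, +1 to first 1
Round 3: Elkhorn=14 Greywater=11 Ironridge=11 Juniper=12 → close Ironridge (overflow 6)
  11÷3 = 3 each, +1 to first 2
Round 4: Elkhorn=18 Greywater=15 Juniper=15 → close Elkhorn (overflow 9)
  18÷2 = 9 each, +1 to first 0
Round 5: Greywater=24 Juniper=24 → close Greywater (overflow 17)
  24÷1 = 24 each, +1 to first 0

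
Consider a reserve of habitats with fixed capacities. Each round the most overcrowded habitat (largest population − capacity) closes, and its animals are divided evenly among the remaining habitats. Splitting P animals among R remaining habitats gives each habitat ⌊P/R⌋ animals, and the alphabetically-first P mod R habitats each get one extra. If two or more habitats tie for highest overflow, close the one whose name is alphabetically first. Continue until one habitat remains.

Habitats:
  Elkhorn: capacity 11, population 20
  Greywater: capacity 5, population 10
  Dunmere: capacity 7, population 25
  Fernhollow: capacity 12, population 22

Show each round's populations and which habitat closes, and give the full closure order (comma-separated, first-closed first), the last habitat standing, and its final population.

Closure order: Dunmere, Elkhorn, Fernhollow
Last habitat: Greywater with 77 animals

Round 1: Dunmere=25 Elkhorn=20 Fernhollow=22 Greywater=10 → close Dunmere (overflow 18)
  25÷3 = 8 each, +1 to first 1
Round 2: Elkhorn=29 Fernhollow=30 Greywater=18 → close Elkhorn (overflow 18)
  29÷2 = 14 each, +1 to first 1
Round 3: Fernhollow=45 Greywater=32 → close Fernhollow (overflow 33)
  45÷1 = 45 each, +1 to first 0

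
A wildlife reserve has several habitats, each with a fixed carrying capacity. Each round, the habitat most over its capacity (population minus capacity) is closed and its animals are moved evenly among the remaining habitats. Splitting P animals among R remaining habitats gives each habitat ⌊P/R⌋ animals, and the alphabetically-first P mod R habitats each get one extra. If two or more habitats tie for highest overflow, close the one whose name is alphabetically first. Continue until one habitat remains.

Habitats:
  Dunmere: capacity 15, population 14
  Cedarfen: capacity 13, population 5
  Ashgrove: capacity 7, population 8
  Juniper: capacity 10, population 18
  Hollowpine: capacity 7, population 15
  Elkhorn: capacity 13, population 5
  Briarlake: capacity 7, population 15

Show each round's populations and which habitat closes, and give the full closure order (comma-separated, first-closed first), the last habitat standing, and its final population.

Closure order: Briarlake, Hollowpine, Juniper, Ashgrove, Dunmere, Cedarfen
Last habitat: Elkhorn with 80 animals

Round 1: Ashgrove=8 Briarlake=15 Cedarfen=5 Dunmere=14 Elkhorn=5 Hollowpine=15 Juniper=18 → close Briarlake (overflow 8)
  15÷6 = 2 each, +1 to first 3
Round 2: Ashgrove=11 Cedarfen=8 Dunmere=17 Elkhorn=7 Hollowpine=17 Juniper=20 → close Hollowpine (overflow 10)
  17÷5 = 3 each, +1 to first 2
Round 3: Ashgrove=15 Cedarfen=12 Dunmere=20 Elkhorn=10 Juniper=23 → close Juniper (overflow 13)
  23÷4 = 5 each, +1 to first 3
Round 4: Ashgrove=21 Cedarfen=18 Dunmere=26 Elkhorn=15 → close Ashgrove (overflow 14)
  21÷3 = 7 each, +1 to first 0
Round 5: Cedarfen=25 Dunmere=33 Elkhorn=22 → close Dunmere (overflow 18)
  33÷2 = 16 each, +1 to first 1
Round 6: Cedarfen=42 Elkhorn=38 → close Cedarfen (overflow 29)
  42÷1 = 42 each, +1 to first 0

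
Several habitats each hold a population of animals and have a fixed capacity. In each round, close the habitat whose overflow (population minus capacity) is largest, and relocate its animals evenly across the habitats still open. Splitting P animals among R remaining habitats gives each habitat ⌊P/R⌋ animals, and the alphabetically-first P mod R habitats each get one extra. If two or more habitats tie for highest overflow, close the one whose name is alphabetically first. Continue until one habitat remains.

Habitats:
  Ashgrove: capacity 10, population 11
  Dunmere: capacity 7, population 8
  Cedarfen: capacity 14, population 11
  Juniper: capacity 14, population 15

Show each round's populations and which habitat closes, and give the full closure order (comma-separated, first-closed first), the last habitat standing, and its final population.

Closure order: Ashgrove, Dunmere, Juniper
Last habitat: Cedarfen with 45 animals

Round 1: Ashgrove=11 Cedarfen=11 Dunmere=8 Juniper=15 → close Ashgrove (overflow 1)
  11÷3 = 3 each, +1 to first 2
Round 2: Cedarfen=15 Dunmere=12 Juniper=18 → close Dunmere (overflow 5)
  12÷2 = 6 each, +1 to first 0
Round 3: Cedarfen=21 Juniper=24 → close Juniper (overflow 10)
  24÷1 = 24 each, +1 to first 0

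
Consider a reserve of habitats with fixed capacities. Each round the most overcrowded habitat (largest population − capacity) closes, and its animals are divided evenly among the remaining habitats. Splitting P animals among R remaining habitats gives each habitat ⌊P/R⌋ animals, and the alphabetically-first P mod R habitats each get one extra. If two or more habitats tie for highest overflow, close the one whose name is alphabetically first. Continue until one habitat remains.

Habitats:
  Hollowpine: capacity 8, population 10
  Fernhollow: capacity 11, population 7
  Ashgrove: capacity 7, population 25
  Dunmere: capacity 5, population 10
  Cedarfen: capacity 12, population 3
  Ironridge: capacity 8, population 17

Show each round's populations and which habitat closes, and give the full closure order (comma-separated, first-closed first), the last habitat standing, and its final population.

Round 1: Ashgrove=25 Cedarfen=3 Dunmere=10 Fernhollow=7 Hollowpine=10 Ironridge=17 → close Ashgrove (overflow 18)
  25÷5 = 5 each, +1 to first 0
Round 2: Cedarfen=8 Dunmere=15 Fernhollow=12 Hollowpine=15 Ironridge=22 → close Ironridge (overflow 14)
  22÷4 = 5 each, +1 to first 2
Round 3: Cedarfen=14 Dunmere=21 Fernhollow=17 Hollowpine=20 → close Dunmere (overflow 16)
  21÷3 = 7 each, +1 to first 0
Round 4: Cedarfen=21 Fernhollow=24 Hollowpine=27 → close Hollowpine (overflow 19)
  27÷2 = 13 each, +1 to first 1
Round 5: Cedarfen=35 Fernhollow=37 → close Fernhollow (overflow 26)
  37÷1 = 37 each, +1 to first 0

Closure order: Ashgrove, Ironridge, Dunmere, Hollowpine, Fernhollow
Last habitat: Cedarfen with 72 animals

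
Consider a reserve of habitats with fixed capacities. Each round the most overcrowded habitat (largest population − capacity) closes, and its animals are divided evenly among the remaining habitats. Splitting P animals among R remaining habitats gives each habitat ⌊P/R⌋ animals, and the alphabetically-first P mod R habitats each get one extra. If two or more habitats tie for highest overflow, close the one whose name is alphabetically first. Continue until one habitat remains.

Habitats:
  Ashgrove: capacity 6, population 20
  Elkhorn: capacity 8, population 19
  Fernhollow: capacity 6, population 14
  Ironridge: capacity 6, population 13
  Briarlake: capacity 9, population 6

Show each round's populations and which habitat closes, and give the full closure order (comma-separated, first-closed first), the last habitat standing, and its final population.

Round 1: Ashgrove=20 Briarlake=6 Elkhorn=19 Fernhollow=14 Ironridge=13 → close Ashgrove (overflow 14)
  20÷4 = 5 each, +1 to first 0
Round 2: Briarlake=11 Elkhorn=24 Fernhollow=19 Ironridge=18 → close Elkhorn (overflow 16)
  24÷3 = 8 each, +1 to first 0
Round 3: Briarlake=19 Fernhollow=27 Ironridge=26 → close Fernhollow (overflow 21)
  27÷2 = 13 each, +1 to first 1
Round 4: Briarlake=33 Ironridge=39 → close Ironridge (overflow 33)
  39÷1 = 39 each, +1 to first 0

Closure order: Ashgrove, Elkhorn, Fernhollow, Ironridge
Last habitat: Briarlake with 72 animals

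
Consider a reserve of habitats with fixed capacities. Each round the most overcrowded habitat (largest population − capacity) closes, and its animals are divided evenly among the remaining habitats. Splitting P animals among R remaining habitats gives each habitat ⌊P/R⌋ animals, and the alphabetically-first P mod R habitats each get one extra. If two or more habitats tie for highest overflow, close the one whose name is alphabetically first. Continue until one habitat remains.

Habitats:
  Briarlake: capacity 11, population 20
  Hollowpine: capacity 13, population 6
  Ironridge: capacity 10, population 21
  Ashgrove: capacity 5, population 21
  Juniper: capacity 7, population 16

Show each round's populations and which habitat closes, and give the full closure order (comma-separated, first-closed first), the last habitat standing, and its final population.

Closure order: Ashgrove, Ironridge, Briarlake, Juniper
Last habitat: Hollowpine with 84 animals

Round 1: Ashgrove=21 Briarlake=20 Hollowpine=6 Ironridge=21 Juniper=16 → close Ashgrove (overflow 16)
  21÷4 = 5 each, +1 to first 1
Round 2: Briarlake=26 Hollowpine=11 Ironridge=26 Juniper=21 → close Ironridge (overflow 16)
  26÷3 = 8 each, +1 to first 2
Round 3: Briarlake=35 Hollowpine=20 Juniper=29 → close Briarlake (overflow 24)
  35÷2 = 17 each, +1 to first 1
Round 4: Hollowpine=38 Juniper=46 → close Juniper (overflow 39)
  46÷1 = 46 each, +1 to first 0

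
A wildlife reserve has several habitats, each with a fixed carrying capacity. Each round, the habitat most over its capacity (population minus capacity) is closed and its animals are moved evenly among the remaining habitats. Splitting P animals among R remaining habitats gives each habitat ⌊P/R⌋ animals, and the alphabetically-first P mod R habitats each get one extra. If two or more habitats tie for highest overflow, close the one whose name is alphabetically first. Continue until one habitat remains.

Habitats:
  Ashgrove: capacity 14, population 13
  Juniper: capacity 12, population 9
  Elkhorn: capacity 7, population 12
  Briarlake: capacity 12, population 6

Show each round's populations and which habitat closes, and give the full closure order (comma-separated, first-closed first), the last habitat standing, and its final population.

Closure order: Elkhorn, Ashgrove, Juniper
Last habitat: Briarlake with 40 animals

Round 1: Ashgrove=13 Briarlake=6 Elkhorn=12 Juniper=9 → close Elkhorn (overflow 5)
  12÷3 = 4 each, +1 to first 0
Round 2: Ashgrove=17 Briarlake=10 Juniper=13 → close Ashgrove (overflow 3)
  17÷2 = 8 each, +1 to first 1
Round 3: Briarlake=19 Juniper=21 → close Juniper (overflow 9)
  21÷1 = 21 each, +1 to first 0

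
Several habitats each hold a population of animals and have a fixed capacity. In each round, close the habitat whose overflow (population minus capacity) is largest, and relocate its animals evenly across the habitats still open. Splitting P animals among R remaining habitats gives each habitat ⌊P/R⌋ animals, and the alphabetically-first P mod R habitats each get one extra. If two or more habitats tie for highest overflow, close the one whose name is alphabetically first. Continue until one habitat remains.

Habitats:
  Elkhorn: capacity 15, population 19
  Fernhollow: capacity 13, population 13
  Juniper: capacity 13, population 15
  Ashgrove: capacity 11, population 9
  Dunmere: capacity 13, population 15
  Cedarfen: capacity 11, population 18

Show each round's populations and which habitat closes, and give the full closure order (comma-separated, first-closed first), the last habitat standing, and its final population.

Closure order: Cedarfen, Elkhorn, Dunmere, Juniper, Ashgrove
Last habitat: Fernhollow with 89 animals

Round 1: Ashgrove=9 Cedarfen=18 Dunmere=15 Elkhorn=19 Fernhollow=13 Juniper=15 → close Cedarfen (overflow 7)
  18÷5 = 3 each, +1 to first 3
Round 2: Ashgrove=13 Dunmere=19 Elkhorn=23 Fernhollow=16 Juniper=18 → close Elkhorn (overflow 8)
  23÷4 = 5 each, +1 to first 3
Round 3: Ashgrove=19 Dunmere=25 Fernhollow=22 Juniper=23 → close Dunmere (overflow 12)
  25÷3 = 8 each, +1 to first 1
Round 4: Ashgrove=28 Fernhollow=30 Juniper=31 → close Juniper (overflow 18)
  31÷2 = 15 each, +1 to first 1
Round 5: Ashgrove=44 Fernhollow=45 → close Ashgrove (overflow 33)
  44÷1 = 44 each, +1 to first 0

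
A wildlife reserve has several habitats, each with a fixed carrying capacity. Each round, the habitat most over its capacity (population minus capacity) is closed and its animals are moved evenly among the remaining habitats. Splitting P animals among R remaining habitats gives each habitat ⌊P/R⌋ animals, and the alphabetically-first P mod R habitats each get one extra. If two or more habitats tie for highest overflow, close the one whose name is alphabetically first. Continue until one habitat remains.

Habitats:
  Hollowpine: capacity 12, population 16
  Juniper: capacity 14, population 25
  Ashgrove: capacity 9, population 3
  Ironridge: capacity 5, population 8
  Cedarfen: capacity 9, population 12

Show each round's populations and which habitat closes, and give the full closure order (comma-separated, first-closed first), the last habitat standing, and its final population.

Round 1: Ashgrove=3 Cedarfen=12 Hollowpine=16 Ironridge=8 Juniper=25 → close Juniper (overflow 11)
  25÷4 = 6 each, +1 to first 1
Round 2: Ashgrove=10 Cedarfen=18 Hollowpine=22 Ironridge=14 → close Hollowpine (overflow 10)
  22÷3 = 7 each, +1 to first 1
Round 3: Ashgrove=18 Cedarfen=25 Ironridge=21 → close Cedarfen (overflow 16)
  25÷2 = 12 each, +1 to first 1
Round 4: Ashgrove=31 Ironridge=33 → close Ironridge (overflow 28)
  33÷1 = 33 each, +1 to first 0

Closure order: Juniper, Hollowpine, Cedarfen, Ironridge
Last habitat: Ashgrove with 64 animals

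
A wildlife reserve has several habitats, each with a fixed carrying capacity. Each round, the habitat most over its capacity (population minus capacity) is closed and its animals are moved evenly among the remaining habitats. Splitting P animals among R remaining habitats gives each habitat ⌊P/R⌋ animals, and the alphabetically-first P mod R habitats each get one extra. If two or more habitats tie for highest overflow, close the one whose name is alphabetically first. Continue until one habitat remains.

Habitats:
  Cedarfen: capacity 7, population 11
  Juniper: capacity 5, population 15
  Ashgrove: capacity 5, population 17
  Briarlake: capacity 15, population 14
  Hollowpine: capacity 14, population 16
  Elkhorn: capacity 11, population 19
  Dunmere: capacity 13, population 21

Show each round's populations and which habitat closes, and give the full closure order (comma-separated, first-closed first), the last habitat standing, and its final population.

Closure order: Ashgrove, Juniper, Dunmere, Elkhorn, Cedarfen, Briarlake
Last habitat: Hollowpine with 113 animals

Round 1: Ashgrove=17 Briarlake=14 Cedarfen=11 Dunmere=21 Elkhorn=19 Hollowpine=16 Juniper=15 → close Ashgrove (overflow 12)
  17÷6 = 2 each, +1 to first 5
Round 2: Briarlake=17 Cedarfen=14 Dunmere=24 Elkhorn=22 Hollowpine=19 Juniper=17 → close Juniper (overflow 12)
  17÷5 = 3 each, +1 to first 2
Round 3: Briarlake=21 Cedarfen=18 Dunmere=27 Elkhorn=25 Hollowpine=22 → close Dunmere (overflow 14)
  27÷4 = 6 each, +1 to first 3
Round 4: Briarlake=28 Cedarfen=25 Elkhorn=32 Hollowpine=28 → close Elkhorn (overflow 21)
  32÷3 = 10 each, +1 to first 2
Round 5: Briarlake=39 Cedarfen=36 Hollowpine=38 → close Cedarfen (overflow 29)
  36÷2 = 18 each, +1 to first 0
Round 6: Briarlake=57 Hollowpine=56 → close Briarlake (overflow 42)
  57÷1 = 57 each, +1 to first 0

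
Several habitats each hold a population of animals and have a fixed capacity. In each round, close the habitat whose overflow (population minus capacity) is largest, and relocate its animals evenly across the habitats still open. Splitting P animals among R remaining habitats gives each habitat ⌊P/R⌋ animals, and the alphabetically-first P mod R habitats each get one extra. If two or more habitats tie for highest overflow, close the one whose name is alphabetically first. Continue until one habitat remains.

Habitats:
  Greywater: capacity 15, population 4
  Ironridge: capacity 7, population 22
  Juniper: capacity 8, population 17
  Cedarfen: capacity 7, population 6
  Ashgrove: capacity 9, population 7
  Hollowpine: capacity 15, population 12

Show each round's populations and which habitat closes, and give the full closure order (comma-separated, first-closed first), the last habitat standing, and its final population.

Closure order: Ironridge, Juniper, Ashgrove, Cedarfen, Hollowpine
Last habitat: Greywater with 68 animals

Round 1: Ashgrove=7 Cedarfen=6 Greywater=4 Hollowpine=12 Ironridge=22 Juniper=17 → close Ironridge (overflow 15)
  22÷5 = 4 each, +1 to first 2
Round 2: Ashgrove=12 Cedarfen=11 Greywater=8 Hollowpine=16 Juniper=21 → close Juniper (overflow 13)
  21÷4 = 5 each, +1 to first 1
Round 3: Ashgrove=18 Cedarfen=16 Greywater=13 Hollowpine=21 → close Ashgrove (overflow 9)
  18÷3 = 6 each, +1 to first 0
Round 4: Cedarfen=22 Greywater=19 Hollowpine=27 → close Cedarfen (overflow 15)
  22÷2 = 11 each, +1 to first 0
Round 5: Greywater=30 Hollowpine=38 → close Hollowpine (overflow 23)
  38÷1 = 38 each, +1 to first 0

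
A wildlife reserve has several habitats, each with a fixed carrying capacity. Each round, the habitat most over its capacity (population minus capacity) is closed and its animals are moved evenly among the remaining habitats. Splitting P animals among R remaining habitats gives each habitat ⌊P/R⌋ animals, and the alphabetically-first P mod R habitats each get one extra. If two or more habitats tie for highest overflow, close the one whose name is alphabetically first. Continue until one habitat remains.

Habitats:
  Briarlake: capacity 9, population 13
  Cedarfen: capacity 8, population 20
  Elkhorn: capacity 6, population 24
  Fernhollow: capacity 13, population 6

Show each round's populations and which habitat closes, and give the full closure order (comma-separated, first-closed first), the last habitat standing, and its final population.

Round 1: Briarlake=13 Cedarfen=20 Elkhorn=24 Fernhollow=6 → close Elkhorn (overflow 18)
  24÷3 = 8 each, +1 to first 0
Round 2: Briarlake=21 Cedarfen=28 Fernhollow=14 → close Cedarfen (overflow 20)
  28÷2 = 14 each, +1 to first 0
Round 3: Briarlake=35 Fernhollow=28 → close Briarlake (overflow 26)
  35÷1 = 35 each, +1 to first 0

Closure order: Elkhorn, Cedarfen, Briarlake
Last habitat: Fernhollow with 63 animals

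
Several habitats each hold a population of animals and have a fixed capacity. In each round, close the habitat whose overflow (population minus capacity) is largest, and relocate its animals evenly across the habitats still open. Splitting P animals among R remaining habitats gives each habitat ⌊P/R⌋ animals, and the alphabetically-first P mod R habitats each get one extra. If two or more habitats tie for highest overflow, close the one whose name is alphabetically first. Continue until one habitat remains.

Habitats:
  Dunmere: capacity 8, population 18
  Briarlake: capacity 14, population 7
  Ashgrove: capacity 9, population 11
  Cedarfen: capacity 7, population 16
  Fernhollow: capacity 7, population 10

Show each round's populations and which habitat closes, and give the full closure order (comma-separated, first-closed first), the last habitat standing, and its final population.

Round 1: Ashgrove=11 Briarlake=7 Cedarfen=16 Dunmere=18 Fernhollow=10 → close Dunmere (overflow 10)
  18÷4 = 4 each, +1 to first 2
Round 2: Ashgrove=16 Briarlake=12 Cedarfen=20 Fernhollow=14 → close Cedarfen (overflow 13)
  20÷3 = 6 each, +1 to first 2
Round 3: Ashgrove=23 Briarlake=19 Fernhollow=20 → close Ashgrove (overflow 14)
  23÷2 = 11 each, +1 to first 1
Round 4: Briarlake=31 Fernhollow=31 → close Fernhollow (overflow 24)
  31÷1 = 31 each, +1 to first 0

Closure order: Dunmere, Cedarfen, Ashgrove, Fernhollow
Last habitat: Briarlake with 62 animals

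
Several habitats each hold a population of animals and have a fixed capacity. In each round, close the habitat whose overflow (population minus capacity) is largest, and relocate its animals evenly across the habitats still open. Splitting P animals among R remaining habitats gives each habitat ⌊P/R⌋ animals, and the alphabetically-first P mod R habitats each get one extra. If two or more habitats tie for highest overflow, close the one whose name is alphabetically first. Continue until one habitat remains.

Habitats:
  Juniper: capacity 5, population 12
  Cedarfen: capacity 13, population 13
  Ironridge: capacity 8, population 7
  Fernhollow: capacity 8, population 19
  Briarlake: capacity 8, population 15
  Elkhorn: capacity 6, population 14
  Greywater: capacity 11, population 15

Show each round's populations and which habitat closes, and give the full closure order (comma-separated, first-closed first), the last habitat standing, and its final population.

Closure order: Fernhollow, Briarlake, Elkhorn, Juniper, Greywater, Cedarfen
Last habitat: Ironridge with 95 animals

Round 1: Briarlake=15 Cedarfen=13 Elkhorn=14 Fernhollow=19 Greywater=15 Ironridge=7 Juniper=12 → close Fernhollow (overflow 11)
  19÷6 = 3 each, +1 to first 1
Round 2: Briarlake=19 Cedarfen=16 Elkhorn=17 Greywater=18 Ironridge=10 Juniper=15 → close Briarlake (overflow 11)
  19÷5 = 3 each, +1 to first 4
Round 3: Cedarfen=20 Elkhorn=21 Greywater=22 Ironridge=14 Juniper=18 → close Elkhorn (overflow 15)
  21÷4 = 5 each, +1 to first 1
Round 4: Cedarfen=26 Greywater=27 Ironridge=19 Juniper=23 → close Juniper (overflow 18)
  23÷3 = 7 each, +1 to first 2
Round 5: Cedarfen=34 Greywater=35 Ironridge=26 → close Greywater (overflow 24)
  35÷2 = 17 each, +1 to first 1
Round 6: Cedarfen=52 Ironridge=43 → close Cedarfen (overflow 39)
  52÷1 = 52 each, +1 to first 0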